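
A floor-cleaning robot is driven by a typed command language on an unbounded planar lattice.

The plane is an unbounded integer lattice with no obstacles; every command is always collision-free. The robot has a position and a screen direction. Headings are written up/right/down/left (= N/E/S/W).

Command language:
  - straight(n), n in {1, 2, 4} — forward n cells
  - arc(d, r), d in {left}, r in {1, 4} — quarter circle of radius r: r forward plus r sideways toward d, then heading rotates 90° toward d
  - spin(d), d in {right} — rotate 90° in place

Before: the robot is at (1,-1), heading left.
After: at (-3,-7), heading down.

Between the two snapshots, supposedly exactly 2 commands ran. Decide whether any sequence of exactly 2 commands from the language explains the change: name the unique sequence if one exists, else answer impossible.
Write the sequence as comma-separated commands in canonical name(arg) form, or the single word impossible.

key: running straight(2) before arc(left, 4) would end elsewhere — order is forced
start: at (1,-1), heading left
t=1 arc(left, 4) ⇒ at (-3,-5), heading down
t=2 straight(2) ⇒ at (-3,-7), heading down
all 36 alternatives checked — unique.

arc(left, 4), straight(2)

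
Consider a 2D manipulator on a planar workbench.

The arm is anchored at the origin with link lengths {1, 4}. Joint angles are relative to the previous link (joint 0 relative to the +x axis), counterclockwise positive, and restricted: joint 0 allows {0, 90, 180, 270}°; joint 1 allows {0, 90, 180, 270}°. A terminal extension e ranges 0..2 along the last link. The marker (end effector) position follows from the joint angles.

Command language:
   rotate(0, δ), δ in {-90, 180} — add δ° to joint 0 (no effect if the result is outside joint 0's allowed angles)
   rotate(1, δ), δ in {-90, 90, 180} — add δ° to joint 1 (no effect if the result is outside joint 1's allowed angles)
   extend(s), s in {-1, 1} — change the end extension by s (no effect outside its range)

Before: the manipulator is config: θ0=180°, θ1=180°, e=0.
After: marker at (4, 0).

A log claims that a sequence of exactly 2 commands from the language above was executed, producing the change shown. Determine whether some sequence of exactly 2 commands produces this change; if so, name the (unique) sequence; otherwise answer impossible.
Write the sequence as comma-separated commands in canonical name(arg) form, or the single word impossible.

extend(-1), extend(1)

key: order matters: swapping extend(-1) and extend(1) lands elsewhere
t0: config: θ0=180°, θ1=180°, e=0
t=1 extend(-1) ⇒ config: θ0=180°, θ1=180°, e=0
t=2 extend(1) ⇒ config: θ0=180°, θ1=180°, e=1
no other 2-command option fits: unique.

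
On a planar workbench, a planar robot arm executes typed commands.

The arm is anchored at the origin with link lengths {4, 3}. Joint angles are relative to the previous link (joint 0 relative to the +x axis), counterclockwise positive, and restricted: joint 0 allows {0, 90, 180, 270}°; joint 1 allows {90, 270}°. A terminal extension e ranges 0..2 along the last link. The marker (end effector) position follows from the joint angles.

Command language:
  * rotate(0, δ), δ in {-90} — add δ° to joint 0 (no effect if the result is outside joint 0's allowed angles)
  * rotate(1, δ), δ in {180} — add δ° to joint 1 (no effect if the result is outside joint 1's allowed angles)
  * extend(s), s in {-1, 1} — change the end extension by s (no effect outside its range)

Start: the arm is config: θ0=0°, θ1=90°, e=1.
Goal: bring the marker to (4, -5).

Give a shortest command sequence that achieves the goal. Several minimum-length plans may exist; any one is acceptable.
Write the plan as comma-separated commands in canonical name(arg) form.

initial: config: θ0=0°, θ1=90°, e=1
step 1 (extend(1)): config: θ0=0°, θ1=90°, e=2
step 2 (rotate(1, 180)): config: θ0=0°, θ1=270°, e=2
minimal: 2 command(s), checked below 2.

extend(1), rotate(1, 180)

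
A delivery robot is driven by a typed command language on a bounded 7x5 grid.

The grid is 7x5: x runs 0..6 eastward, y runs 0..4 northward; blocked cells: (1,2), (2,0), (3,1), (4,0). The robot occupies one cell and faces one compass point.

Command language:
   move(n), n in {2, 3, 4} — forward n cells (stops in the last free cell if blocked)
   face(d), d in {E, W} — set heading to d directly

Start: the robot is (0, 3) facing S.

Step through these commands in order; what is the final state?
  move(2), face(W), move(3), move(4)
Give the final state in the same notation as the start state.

initial: (0, 3) facing S
1. move(2) → (0, 1) facing S
2. face(W) → (0, 1) facing W
3. move(3) → (0, 1) facing W
4. move(4) → (0, 1) facing W

(0, 1) facing W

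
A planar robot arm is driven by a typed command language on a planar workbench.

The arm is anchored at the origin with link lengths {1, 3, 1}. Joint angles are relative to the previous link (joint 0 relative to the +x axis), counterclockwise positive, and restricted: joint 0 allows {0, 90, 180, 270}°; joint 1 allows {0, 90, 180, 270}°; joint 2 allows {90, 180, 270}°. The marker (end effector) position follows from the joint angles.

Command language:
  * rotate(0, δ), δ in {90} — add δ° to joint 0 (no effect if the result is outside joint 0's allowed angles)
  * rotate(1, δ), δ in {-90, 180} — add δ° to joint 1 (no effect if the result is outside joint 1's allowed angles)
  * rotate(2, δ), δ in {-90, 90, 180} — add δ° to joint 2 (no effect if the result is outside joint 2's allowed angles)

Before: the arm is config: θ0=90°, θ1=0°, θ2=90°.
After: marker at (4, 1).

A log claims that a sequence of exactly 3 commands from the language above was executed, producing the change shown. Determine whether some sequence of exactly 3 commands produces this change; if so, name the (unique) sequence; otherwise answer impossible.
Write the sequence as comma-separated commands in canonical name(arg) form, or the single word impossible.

rotate(0, 90), rotate(0, 90), rotate(0, 90)

initial: config: θ0=90°, θ1=0°, θ2=90°
step 1 (rotate(0, 90)): config: θ0=180°, θ1=0°, θ2=90°
step 2 (rotate(0, 90)): config: θ0=270°, θ1=0°, θ2=90°
step 3 (rotate(0, 90)): config: θ0=0°, θ1=0°, θ2=90°
all 216 alternatives checked — unique.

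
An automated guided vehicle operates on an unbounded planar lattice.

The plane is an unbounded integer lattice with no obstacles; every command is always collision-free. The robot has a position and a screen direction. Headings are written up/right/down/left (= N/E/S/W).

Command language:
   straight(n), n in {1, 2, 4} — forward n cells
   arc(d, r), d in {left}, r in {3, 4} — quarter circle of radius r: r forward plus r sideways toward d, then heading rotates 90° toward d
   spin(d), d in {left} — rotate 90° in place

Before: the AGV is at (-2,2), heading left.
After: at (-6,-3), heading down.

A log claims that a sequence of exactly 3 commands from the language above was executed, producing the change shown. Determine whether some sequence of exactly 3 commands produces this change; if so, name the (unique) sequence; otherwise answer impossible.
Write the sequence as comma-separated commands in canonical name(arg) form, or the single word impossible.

straight(1), arc(left, 3), straight(2)

key: running straight(2) before straight(1) would end elsewhere — order is forced
begin: at (-2,2), heading left
1. straight(1) → at (-3,2), heading left
2. arc(left, 3) → at (-6,-1), heading down
3. straight(2) → at (-6,-3), heading down
all 216 alternatives checked — unique.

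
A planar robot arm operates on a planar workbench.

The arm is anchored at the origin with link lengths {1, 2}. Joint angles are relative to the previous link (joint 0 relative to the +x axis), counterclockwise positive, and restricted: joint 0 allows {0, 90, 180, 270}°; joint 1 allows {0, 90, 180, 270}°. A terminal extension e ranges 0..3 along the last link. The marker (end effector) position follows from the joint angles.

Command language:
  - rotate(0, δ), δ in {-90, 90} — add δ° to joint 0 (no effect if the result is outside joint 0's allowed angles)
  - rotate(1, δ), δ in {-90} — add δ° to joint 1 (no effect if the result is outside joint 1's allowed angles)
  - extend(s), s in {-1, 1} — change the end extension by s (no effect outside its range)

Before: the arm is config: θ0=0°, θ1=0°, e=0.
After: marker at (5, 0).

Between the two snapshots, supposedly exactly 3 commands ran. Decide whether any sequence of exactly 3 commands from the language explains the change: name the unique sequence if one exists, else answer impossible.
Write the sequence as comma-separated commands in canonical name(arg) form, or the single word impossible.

extend(-1), extend(1), extend(1)

key: running extend(1) before extend(-1) would end elsewhere — order is forced
t0: config: θ0=0°, θ1=0°, e=0
1. extend(-1) → config: θ0=0°, θ1=0°, e=0
2. extend(1) → config: θ0=0°, θ1=0°, e=1
3. extend(1) → config: θ0=0°, θ1=0°, e=2
no other 3-command option fits: unique.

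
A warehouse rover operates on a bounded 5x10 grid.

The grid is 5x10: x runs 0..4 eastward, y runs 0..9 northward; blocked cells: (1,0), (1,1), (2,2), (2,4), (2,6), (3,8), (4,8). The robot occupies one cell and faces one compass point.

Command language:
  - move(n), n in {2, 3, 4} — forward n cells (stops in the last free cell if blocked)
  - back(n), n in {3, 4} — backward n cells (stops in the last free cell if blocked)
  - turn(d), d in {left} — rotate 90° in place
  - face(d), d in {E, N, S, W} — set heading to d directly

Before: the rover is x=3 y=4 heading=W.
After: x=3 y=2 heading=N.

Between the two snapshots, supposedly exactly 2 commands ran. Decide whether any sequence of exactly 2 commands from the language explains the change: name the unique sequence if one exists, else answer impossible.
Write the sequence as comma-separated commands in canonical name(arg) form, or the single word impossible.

impossible

all 100 sequences checked — none match.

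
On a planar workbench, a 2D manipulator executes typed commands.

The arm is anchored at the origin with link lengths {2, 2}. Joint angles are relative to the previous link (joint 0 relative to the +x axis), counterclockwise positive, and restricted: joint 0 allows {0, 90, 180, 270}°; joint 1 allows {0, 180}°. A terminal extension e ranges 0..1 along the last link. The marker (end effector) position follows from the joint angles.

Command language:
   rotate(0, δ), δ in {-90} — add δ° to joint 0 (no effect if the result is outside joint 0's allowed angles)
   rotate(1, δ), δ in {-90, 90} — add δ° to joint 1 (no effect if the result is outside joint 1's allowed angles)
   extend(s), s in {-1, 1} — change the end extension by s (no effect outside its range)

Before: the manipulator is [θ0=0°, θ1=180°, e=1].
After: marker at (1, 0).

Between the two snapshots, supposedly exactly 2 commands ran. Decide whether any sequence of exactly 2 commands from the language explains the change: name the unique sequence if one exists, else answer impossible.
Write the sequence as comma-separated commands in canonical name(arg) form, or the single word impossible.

begin: [θ0=0°, θ1=180°, e=1]
step 1 (rotate(0, -90)): [θ0=270°, θ1=180°, e=1]
step 2 (rotate(0, -90)): [θ0=180°, θ1=180°, e=1]
no other 2-command option fits: unique.

rotate(0, -90), rotate(0, -90)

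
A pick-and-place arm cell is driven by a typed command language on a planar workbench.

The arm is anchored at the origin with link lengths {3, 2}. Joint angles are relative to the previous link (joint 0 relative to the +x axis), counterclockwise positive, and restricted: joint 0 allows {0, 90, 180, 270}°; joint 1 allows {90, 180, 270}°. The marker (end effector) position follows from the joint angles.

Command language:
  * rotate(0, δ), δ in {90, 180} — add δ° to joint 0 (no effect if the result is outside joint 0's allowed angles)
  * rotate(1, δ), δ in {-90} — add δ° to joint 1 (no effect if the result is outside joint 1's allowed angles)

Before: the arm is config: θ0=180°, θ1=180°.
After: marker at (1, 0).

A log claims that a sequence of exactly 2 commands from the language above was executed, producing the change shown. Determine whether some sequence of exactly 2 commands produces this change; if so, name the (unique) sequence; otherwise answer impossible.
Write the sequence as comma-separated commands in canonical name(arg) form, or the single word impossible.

rotate(0, 90), rotate(0, 90)

t0: config: θ0=180°, θ1=180°
t=1 rotate(0, 90) ⇒ config: θ0=270°, θ1=180°
t=2 rotate(0, 90) ⇒ config: θ0=0°, θ1=180°
uniquely the one of 9 2-step routes that fits.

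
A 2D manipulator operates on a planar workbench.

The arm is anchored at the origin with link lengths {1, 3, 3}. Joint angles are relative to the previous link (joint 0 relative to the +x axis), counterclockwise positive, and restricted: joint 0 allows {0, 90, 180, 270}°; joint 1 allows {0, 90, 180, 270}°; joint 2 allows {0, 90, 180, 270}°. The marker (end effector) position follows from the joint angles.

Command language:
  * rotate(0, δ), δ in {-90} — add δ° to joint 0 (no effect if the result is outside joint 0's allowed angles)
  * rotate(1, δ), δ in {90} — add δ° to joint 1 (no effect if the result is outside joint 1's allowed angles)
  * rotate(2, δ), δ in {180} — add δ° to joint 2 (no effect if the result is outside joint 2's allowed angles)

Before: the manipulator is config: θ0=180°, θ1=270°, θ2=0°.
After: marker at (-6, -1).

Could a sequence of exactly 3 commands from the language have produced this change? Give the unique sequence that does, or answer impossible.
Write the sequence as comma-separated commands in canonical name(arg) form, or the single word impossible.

initial: config: θ0=180°, θ1=270°, θ2=0°
step 1 (rotate(0, -90)): config: θ0=90°, θ1=270°, θ2=0°
step 2 (rotate(0, -90)): config: θ0=0°, θ1=270°, θ2=0°
step 3 (rotate(0, -90)): config: θ0=270°, θ1=270°, θ2=0°
no rival 3-sequence matches.

rotate(0, -90), rotate(0, -90), rotate(0, -90)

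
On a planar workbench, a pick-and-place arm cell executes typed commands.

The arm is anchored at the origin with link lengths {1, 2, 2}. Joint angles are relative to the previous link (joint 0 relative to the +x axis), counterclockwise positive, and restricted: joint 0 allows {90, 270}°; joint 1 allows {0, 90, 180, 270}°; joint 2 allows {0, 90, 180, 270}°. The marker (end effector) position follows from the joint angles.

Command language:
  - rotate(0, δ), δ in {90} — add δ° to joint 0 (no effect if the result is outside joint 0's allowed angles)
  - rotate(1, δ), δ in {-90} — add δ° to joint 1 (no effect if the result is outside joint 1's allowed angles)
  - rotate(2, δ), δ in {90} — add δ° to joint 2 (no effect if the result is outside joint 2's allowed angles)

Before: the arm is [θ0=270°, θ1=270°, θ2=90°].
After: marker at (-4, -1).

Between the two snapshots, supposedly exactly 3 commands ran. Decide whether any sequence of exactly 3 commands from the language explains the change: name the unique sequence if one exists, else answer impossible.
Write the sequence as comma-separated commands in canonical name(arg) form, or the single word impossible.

initial: [θ0=270°, θ1=270°, θ2=90°]
step 1 (rotate(2, 90)): [θ0=270°, θ1=270°, θ2=180°]
step 2 (rotate(2, 90)): [θ0=270°, θ1=270°, θ2=270°]
step 3 (rotate(2, 90)): [θ0=270°, θ1=270°, θ2=0°]
no other 3-command option fits: unique.

rotate(2, 90), rotate(2, 90), rotate(2, 90)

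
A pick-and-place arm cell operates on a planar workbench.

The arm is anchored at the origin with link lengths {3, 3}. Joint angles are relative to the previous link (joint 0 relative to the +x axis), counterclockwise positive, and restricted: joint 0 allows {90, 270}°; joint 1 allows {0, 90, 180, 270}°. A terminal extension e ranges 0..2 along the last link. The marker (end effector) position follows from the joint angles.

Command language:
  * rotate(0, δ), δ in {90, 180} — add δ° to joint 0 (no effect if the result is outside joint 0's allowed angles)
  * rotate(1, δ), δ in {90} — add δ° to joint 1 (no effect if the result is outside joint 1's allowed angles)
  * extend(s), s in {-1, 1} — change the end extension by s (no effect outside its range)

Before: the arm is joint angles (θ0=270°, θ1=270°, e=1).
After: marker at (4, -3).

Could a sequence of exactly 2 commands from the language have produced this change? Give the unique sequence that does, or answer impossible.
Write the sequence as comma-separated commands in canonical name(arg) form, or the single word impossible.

t0: joint angles (θ0=270°, θ1=270°, e=1)
t=1 rotate(1, 90) ⇒ joint angles (θ0=270°, θ1=0°, e=1)
t=2 rotate(1, 90) ⇒ joint angles (θ0=270°, θ1=90°, e=1)
all 25 alternatives checked — unique.

rotate(1, 90), rotate(1, 90)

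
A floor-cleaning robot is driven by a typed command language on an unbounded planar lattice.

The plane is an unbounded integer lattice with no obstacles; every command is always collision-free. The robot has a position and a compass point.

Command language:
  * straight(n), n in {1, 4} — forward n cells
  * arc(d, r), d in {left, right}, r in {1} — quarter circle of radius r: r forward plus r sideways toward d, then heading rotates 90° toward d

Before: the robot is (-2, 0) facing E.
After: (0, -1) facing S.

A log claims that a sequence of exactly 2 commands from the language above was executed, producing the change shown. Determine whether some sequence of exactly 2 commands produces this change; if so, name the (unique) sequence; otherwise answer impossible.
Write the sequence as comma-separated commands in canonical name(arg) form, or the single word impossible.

key: position moved to (0,-1) AND the heading swung to S — translation plus rotation needed
from: (-2, 0) facing E
step 1 (straight(1)): (-1, 0) facing E
step 2 (arc(right, 1)): (0, -1) facing S
no rival 2-sequence matches.

straight(1), arc(right, 1)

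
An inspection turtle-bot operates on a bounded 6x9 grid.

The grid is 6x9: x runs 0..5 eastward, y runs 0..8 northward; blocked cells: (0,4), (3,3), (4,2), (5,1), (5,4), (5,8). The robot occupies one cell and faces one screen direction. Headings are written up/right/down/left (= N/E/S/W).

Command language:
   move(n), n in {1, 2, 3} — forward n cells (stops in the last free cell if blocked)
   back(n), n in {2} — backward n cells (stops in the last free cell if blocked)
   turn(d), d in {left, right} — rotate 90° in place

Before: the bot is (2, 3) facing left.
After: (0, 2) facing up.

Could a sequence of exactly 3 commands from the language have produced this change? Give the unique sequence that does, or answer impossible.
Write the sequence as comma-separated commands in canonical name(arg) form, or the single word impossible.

every 3-command combo misses the target.

impossible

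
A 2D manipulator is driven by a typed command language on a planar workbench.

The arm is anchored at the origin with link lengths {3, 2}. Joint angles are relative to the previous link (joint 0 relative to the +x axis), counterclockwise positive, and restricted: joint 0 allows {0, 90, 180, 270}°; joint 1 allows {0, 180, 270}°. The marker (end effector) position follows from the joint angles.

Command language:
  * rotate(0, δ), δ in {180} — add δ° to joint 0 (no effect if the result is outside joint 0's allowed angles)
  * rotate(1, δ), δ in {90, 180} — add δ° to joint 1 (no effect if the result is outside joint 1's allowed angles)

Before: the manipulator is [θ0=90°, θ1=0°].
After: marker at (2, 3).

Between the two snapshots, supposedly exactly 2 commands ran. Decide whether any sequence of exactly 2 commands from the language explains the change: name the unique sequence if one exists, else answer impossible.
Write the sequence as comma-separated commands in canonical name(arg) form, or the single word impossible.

key: running rotate(1, 90) before rotate(1, 180) would end elsewhere — order is forced
initial: [θ0=90°, θ1=0°]
[1] after rotate(1, 180): [θ0=90°, θ1=180°]
[2] after rotate(1, 90): [θ0=90°, θ1=270°]
no rival 2-sequence matches.

rotate(1, 180), rotate(1, 90)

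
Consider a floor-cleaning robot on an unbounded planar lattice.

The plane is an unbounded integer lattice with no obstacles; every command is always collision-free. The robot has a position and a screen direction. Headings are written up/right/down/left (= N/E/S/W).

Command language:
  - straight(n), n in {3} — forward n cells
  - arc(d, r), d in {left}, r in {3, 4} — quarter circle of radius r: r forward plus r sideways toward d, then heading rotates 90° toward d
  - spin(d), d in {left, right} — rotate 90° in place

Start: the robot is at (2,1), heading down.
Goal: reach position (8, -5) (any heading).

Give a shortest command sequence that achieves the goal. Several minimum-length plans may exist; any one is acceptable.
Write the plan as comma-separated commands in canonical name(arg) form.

straight(3), arc(left, 3), straight(3)

begin: at (2,1), heading down
[1] after straight(3): at (2,-2), heading down
[2] after arc(left, 3): at (5,-5), heading right
[3] after straight(3): at (8,-5), heading right
shorter routes all fall short; 3 is best.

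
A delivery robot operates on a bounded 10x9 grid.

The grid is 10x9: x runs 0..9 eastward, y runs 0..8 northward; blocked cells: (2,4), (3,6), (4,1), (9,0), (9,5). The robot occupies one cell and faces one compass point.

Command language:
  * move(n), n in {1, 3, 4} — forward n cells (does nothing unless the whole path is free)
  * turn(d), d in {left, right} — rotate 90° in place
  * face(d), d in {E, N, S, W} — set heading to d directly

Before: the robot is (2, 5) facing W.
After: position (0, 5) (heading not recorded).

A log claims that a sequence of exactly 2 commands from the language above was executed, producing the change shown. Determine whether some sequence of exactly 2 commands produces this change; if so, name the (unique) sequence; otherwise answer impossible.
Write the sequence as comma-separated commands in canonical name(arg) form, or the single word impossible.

move(1), move(1)

initial: (2, 5) facing W
[1] after move(1): (1, 5) facing W
[2] after move(1): (0, 5) facing W
uniquely the one of 81 2-step routes that fits.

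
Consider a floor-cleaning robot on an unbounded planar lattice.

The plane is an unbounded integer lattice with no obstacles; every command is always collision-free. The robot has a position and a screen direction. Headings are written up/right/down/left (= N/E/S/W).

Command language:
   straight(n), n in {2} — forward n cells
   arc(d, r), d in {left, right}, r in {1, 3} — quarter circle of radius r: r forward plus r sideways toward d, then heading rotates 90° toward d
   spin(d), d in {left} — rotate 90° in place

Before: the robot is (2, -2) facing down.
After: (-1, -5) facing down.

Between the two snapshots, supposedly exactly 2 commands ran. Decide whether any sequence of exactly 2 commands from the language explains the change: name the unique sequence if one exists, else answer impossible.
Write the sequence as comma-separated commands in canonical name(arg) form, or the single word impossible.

key: order matters: swapping arc(right, 3) and spin(left) lands elsewhere
begin: (2, -2) facing down
[1] after arc(right, 3): (-1, -5) facing left
[2] after spin(left): (-1, -5) facing down
no rival 2-sequence matches.

arc(right, 3), spin(left)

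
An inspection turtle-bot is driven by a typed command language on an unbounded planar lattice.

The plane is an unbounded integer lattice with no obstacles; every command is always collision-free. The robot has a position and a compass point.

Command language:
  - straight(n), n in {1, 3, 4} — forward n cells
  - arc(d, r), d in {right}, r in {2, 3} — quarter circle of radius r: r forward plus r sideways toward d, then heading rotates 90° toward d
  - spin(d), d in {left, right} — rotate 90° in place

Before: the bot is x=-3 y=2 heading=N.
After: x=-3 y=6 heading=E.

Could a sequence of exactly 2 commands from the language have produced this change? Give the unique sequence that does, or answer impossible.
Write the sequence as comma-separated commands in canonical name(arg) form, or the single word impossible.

straight(4), spin(right)

key: order matters: swapping straight(4) and spin(right) lands elsewhere
t0: x=-3 y=2 heading=N
[1] after straight(4): x=-3 y=6 heading=N
[2] after spin(right): x=-3 y=6 heading=E
no rival 2-sequence matches.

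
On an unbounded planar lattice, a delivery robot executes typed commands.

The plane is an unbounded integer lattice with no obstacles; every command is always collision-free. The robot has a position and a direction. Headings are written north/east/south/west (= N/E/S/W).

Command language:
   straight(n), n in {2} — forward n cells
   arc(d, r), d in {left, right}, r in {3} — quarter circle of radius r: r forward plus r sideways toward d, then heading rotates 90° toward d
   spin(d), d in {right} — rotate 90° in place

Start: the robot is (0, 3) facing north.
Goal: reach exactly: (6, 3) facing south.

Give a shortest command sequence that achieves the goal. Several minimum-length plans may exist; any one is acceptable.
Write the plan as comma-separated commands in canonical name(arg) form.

arc(right, 3), arc(right, 3)

begin: (0, 3) facing north
step 1 (arc(right, 3)): (3, 6) facing east
step 2 (arc(right, 3)): (6, 3) facing south
no 1-step plan works, so 2 is optimal.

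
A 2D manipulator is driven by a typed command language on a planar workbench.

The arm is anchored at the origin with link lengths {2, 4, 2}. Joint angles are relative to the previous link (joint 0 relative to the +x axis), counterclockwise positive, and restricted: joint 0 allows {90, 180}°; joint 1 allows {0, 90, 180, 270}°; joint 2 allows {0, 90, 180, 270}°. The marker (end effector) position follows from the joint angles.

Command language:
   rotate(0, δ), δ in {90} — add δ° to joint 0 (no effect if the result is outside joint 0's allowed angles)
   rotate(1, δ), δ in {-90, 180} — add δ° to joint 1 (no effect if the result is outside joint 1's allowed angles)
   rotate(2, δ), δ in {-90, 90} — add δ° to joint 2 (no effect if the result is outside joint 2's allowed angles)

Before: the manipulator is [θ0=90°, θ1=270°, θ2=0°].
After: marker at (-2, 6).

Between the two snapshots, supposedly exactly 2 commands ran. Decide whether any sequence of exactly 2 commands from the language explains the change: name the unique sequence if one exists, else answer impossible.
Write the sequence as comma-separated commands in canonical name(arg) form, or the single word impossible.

start: [θ0=90°, θ1=270°, θ2=0°]
step 1 (rotate(0, 90)): [θ0=180°, θ1=270°, θ2=0°]
step 2 (rotate(0, 90)): [θ0=180°, θ1=270°, θ2=0°]
no other 2-command option fits: unique.

rotate(0, 90), rotate(0, 90)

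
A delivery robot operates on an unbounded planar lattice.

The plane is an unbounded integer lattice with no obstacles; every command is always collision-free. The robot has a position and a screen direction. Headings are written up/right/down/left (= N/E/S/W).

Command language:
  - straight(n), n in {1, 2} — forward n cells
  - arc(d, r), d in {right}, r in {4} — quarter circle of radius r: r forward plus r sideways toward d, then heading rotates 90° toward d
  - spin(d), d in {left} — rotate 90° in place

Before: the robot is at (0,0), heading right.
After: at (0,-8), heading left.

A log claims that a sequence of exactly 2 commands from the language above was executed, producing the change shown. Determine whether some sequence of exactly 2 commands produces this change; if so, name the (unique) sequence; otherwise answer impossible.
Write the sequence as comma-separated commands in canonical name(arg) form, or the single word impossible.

key: position moved to (0,-8) AND the heading swung to W — translation plus rotation needed
from: at (0,0), heading right
step 1 (arc(right, 4)): at (4,-4), heading down
step 2 (arc(right, 4)): at (0,-8), heading left
no rival 2-sequence matches.

arc(right, 4), arc(right, 4)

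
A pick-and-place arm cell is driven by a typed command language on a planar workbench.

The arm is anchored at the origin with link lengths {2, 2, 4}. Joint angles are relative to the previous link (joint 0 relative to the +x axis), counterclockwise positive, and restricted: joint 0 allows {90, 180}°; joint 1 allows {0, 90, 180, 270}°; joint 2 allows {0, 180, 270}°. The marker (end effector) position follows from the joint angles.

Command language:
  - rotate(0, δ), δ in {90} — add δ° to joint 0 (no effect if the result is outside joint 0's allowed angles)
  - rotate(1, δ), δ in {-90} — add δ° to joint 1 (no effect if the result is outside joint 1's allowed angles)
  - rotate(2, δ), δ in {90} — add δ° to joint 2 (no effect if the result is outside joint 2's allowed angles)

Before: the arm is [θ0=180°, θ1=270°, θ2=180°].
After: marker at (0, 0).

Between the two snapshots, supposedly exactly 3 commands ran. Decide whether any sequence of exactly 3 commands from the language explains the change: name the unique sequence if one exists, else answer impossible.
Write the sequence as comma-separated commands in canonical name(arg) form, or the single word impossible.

from: [θ0=180°, θ1=270°, θ2=180°]
step 1 (rotate(1, -90)): [θ0=180°, θ1=180°, θ2=180°]
step 2 (rotate(1, -90)): [θ0=180°, θ1=90°, θ2=180°]
step 3 (rotate(1, -90)): [θ0=180°, θ1=0°, θ2=180°]
no rival 3-sequence matches.

rotate(1, -90), rotate(1, -90), rotate(1, -90)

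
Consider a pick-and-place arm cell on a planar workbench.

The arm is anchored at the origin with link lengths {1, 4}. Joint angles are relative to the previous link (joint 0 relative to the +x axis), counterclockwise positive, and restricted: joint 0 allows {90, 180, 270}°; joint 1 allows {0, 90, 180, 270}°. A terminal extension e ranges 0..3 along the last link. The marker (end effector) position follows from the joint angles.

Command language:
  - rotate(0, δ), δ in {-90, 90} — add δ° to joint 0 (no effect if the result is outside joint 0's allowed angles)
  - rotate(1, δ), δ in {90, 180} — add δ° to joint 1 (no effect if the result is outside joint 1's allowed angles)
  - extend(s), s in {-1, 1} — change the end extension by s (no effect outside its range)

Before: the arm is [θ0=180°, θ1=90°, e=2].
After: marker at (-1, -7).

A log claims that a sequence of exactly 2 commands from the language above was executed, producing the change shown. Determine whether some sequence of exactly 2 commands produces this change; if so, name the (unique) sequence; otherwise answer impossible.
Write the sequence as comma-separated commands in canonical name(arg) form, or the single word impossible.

t0: [θ0=180°, θ1=90°, e=2]
step 1 (extend(1)): [θ0=180°, θ1=90°, e=3]
step 2 (extend(1)): [θ0=180°, θ1=90°, e=3]
all 36 alternatives checked — unique.

extend(1), extend(1)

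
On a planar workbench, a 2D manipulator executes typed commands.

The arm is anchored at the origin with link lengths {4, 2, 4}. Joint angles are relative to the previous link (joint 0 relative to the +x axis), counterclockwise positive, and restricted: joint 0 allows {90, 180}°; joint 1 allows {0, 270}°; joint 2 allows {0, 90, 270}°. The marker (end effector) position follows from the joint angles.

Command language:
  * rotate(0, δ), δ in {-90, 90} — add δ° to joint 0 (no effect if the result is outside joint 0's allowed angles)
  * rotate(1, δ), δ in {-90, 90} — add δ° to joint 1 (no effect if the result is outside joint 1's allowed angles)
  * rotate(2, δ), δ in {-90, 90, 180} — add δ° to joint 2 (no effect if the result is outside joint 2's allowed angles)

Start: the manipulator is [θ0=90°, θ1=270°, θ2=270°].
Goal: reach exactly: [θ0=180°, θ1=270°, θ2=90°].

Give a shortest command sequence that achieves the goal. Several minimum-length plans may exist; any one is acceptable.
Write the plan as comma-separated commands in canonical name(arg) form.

start: [θ0=90°, θ1=270°, θ2=270°]
step 1 (rotate(0, 90)): [θ0=180°, θ1=270°, θ2=270°]
step 2 (rotate(2, 180)): [θ0=180°, θ1=270°, θ2=90°]
minimal: 2 command(s), checked below 2.

rotate(0, 90), rotate(2, 180)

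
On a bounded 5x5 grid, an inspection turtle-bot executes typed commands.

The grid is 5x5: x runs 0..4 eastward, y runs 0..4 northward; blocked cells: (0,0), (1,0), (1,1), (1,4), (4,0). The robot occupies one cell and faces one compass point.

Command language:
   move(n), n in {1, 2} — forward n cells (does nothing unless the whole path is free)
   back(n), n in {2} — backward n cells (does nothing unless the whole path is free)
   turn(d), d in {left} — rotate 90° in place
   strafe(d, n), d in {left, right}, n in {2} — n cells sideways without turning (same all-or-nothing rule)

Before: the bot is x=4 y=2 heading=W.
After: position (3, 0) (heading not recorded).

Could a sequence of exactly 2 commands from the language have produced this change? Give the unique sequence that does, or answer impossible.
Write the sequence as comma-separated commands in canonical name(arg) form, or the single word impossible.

key: order matters: swapping move(1) and strafe(left, 2) lands elsewhere
from: x=4 y=2 heading=W
[1] after move(1): x=3 y=2 heading=W
[2] after strafe(left, 2): x=3 y=0 heading=W
all 36 alternatives checked — unique.

move(1), strafe(left, 2)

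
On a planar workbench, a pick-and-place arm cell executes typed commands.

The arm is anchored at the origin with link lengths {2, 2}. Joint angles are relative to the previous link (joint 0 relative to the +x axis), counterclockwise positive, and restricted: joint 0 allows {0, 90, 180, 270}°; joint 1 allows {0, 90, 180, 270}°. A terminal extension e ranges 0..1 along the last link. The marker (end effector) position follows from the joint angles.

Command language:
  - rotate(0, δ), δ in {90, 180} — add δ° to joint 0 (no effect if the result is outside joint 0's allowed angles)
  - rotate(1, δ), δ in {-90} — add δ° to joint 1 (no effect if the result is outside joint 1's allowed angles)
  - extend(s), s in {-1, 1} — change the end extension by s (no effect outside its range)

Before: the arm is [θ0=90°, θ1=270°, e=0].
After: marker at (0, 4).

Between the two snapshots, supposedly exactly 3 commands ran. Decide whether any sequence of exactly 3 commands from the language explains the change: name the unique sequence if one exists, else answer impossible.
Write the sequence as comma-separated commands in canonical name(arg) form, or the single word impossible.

start: [θ0=90°, θ1=270°, e=0]
t=1 rotate(1, -90) ⇒ [θ0=90°, θ1=180°, e=0]
t=2 rotate(1, -90) ⇒ [θ0=90°, θ1=90°, e=0]
t=3 rotate(1, -90) ⇒ [θ0=90°, θ1=0°, e=0]
no other 3-command option fits: unique.

rotate(1, -90), rotate(1, -90), rotate(1, -90)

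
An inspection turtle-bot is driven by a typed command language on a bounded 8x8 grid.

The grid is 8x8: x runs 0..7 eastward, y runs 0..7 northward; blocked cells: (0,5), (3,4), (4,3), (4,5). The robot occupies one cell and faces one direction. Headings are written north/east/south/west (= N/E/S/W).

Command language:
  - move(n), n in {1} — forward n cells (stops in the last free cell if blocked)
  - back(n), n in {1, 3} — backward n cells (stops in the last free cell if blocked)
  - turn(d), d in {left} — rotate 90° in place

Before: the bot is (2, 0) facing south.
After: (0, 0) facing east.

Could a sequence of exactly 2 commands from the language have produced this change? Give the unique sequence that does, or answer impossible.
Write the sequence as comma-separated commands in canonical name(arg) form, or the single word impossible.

key: back(3) runs into the grid edge before its full distance
t0: (2, 0) facing south
step 1 (turn(left)): (2, 0) facing east
step 2 (back(3)): (0, 0) facing east
uniquely the one of 16 2-step routes that fits.

turn(left), back(3)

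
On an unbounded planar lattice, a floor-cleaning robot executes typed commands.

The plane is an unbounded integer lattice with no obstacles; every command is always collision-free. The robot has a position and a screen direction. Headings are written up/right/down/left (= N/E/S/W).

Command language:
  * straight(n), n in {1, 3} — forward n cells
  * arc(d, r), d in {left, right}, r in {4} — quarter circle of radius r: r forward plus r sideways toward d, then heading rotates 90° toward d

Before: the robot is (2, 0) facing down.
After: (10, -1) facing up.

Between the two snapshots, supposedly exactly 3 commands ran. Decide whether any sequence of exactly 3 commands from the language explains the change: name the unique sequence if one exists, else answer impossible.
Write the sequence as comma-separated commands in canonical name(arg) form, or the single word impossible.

key: order matters: swapping straight(1) and arc(left, 4) lands elsewhere
initial: (2, 0) facing down
1. straight(1) → (2, -1) facing down
2. arc(left, 4) → (6, -5) facing right
3. arc(left, 4) → (10, -1) facing up
no other 3-command option fits: unique.

straight(1), arc(left, 4), arc(left, 4)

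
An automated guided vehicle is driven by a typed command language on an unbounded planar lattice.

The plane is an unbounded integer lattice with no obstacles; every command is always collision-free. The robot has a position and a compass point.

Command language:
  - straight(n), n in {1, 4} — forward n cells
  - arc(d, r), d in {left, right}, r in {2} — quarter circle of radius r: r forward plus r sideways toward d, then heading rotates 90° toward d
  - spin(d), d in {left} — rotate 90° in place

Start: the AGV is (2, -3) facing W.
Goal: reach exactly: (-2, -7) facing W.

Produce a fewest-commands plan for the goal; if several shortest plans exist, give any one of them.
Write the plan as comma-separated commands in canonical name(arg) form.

from: (2, -3) facing W
step 1 (arc(left, 2)): (0, -5) facing S
step 2 (arc(right, 2)): (-2, -7) facing W
no 1-step plan works, so 2 is optimal.

arc(left, 2), arc(right, 2)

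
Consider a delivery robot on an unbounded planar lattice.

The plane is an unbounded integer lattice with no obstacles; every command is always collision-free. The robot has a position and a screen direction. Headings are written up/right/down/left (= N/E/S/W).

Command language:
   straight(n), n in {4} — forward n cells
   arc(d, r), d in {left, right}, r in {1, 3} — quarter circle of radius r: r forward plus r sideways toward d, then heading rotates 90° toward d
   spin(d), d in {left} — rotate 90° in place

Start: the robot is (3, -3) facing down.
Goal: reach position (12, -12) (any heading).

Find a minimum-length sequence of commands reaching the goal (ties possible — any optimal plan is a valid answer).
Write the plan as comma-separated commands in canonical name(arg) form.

start: (3, -3) facing down
1. arc(left, 3) → (6, -6) facing right
2. arc(right, 3) → (9, -9) facing down
3. arc(left, 3) → (12, -12) facing right
shorter routes all fall short; 3 is best.

arc(left, 3), arc(right, 3), arc(left, 3)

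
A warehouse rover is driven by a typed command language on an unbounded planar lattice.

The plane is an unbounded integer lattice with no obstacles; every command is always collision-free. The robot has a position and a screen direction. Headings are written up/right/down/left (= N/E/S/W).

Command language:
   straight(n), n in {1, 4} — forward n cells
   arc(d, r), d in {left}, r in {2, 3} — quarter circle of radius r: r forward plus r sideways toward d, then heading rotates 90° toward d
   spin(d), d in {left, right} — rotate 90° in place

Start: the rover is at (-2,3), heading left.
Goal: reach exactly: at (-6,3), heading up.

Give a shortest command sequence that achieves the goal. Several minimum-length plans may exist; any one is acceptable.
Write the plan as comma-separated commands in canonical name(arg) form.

from: at (-2,3), heading left
t=1 straight(4) ⇒ at (-6,3), heading left
t=2 spin(right) ⇒ at (-6,3), heading up
minimal: 2 command(s), checked below 2.

straight(4), spin(right)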